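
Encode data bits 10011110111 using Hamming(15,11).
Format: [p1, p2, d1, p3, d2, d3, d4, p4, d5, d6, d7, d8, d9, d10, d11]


Parity bits: p1=0, p2=0, p3=0, p4=0

001000101110111


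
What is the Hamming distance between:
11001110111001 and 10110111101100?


XOR: 01111001010101
Count of 1s: 8

8


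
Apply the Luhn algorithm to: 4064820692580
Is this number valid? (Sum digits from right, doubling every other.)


Luhn sum = 58
58 mod 10 = 8

Invalid (Luhn sum mod 10 = 8)


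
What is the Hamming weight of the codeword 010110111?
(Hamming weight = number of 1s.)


Counting 1s in 010110111

6


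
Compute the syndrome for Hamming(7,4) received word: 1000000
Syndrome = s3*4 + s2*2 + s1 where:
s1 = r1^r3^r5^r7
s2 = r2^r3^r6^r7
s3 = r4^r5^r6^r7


s1=1, s2=0, s3=0

Syndrome = 1 (error at position 1)


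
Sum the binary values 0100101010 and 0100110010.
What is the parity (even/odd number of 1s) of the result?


0100101010 = 298
0100110010 = 306
Sum = 604 = 1001011100
1s count = 5

odd parity (5 ones in 1001011100)


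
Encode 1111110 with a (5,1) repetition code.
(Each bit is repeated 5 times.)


Each bit -> 5 copies

11111111111111111111111111111100000


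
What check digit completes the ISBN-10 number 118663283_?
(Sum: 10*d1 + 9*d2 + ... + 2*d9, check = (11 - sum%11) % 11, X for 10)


Weighted sum: 214
214 mod 11 = 5

Check digit: 6


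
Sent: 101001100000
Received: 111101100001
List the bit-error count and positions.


XOR: 010100000001

3 error(s) at position(s): 1, 3, 11


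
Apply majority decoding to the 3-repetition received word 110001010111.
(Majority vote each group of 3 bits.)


Groups: 110, 001, 010, 111
Majority votes: 1001

1001


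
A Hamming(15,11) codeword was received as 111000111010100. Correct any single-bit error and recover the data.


Syndrome = 0: no error detected

Data: 10011010100 (no errors)


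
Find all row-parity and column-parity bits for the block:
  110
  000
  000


Row parities: 000
Column parities: 110

Row P: 000, Col P: 110, Corner: 0


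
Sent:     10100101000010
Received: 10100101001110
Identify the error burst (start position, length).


XOR: 00000000001100

Burst at position 10, length 2


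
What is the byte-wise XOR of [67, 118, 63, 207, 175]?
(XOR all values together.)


XOR chain: 67 ^ 118 ^ 63 ^ 207 ^ 175 = 106

106


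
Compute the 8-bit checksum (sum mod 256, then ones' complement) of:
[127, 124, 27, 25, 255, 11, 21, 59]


Sum = 649 mod 256 = 137
Complement = 118

118


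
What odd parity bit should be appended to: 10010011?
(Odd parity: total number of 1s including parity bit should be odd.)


Number of 1s in data: 4
Parity bit: 1

1


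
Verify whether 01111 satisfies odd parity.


Number of 1s: 4

No, parity error (4 ones)


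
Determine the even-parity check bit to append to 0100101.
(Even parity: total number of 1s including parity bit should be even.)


Number of 1s in data: 3
Parity bit: 1

1


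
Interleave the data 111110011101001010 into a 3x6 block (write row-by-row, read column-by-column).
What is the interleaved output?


Matrix:
  111110
  011101
  001010
Read columns: 100110111110101010

100110111110101010


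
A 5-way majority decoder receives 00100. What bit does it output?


Ones: 1 out of 5
Threshold: 3

0 (1/5 voted 1)


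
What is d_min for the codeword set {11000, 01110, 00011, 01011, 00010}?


Comparing all pairs, minimum distance: 1
Can detect 0 errors, correct 0 errors

1


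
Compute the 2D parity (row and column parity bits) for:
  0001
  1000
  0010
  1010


Row parities: 1110
Column parities: 0001

Row P: 1110, Col P: 0001, Corner: 1


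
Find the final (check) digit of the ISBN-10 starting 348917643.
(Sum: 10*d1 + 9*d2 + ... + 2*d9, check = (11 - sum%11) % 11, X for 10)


Weighted sum: 276
276 mod 11 = 1

Check digit: X


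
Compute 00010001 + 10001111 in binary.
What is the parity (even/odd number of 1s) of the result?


00010001 = 17
10001111 = 143
Sum = 160 = 10100000
1s count = 2

even parity (2 ones in 10100000)


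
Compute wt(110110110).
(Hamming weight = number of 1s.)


Counting 1s in 110110110

6


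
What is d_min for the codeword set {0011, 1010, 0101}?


Comparing all pairs, minimum distance: 2
Can detect 1 errors, correct 0 errors

2


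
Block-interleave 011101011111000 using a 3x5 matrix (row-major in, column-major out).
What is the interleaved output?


Matrix:
  01110
  10111
  11000
Read columns: 011101110110010

011101110110010


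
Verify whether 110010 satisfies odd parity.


Number of 1s: 3

Yes, parity is correct (3 ones)


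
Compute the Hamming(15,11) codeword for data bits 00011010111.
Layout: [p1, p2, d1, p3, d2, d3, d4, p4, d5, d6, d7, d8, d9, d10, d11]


Parity bits: p1=1, p2=0, p3=0, p4=1

100000111010111


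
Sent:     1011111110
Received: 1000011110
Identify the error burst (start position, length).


XOR: 0011100000

Burst at position 2, length 3


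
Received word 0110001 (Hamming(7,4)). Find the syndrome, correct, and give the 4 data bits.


Syndrome = 6: error at position 6

Data: 1011 (corrected bit 6)


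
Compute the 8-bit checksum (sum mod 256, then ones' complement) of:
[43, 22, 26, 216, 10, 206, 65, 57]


Sum = 645 mod 256 = 133
Complement = 122

122


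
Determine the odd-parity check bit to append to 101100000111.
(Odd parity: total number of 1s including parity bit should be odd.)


Number of 1s in data: 6
Parity bit: 1

1


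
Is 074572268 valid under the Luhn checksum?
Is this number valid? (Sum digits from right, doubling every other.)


Luhn sum = 34
34 mod 10 = 4

Invalid (Luhn sum mod 10 = 4)


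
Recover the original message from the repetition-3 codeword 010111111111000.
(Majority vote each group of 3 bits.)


Groups: 010, 111, 111, 111, 000
Majority votes: 01110

01110


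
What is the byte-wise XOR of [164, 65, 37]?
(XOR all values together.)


XOR chain: 164 ^ 65 ^ 37 = 192

192


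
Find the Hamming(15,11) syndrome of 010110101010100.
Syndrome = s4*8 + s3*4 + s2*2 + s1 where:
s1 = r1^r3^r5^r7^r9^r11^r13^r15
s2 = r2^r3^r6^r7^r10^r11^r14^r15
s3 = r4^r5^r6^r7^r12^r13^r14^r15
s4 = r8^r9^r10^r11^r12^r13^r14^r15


s1=1, s2=1, s3=0, s4=1

Syndrome = 11 (error at position 11)


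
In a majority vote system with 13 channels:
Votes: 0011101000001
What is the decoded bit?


Ones: 5 out of 13
Threshold: 7

0 (5/13 voted 1)


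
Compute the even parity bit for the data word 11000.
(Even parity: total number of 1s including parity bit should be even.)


Number of 1s in data: 2
Parity bit: 0

0


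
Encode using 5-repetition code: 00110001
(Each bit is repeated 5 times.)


Each bit -> 5 copies

0000000000111111111100000000000000011111


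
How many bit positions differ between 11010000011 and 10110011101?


XOR: 01100011110
Count of 1s: 6

6


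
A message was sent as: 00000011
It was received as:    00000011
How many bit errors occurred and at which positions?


XOR: 00000000

0 errors (received matches sent)


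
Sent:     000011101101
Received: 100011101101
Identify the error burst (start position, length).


XOR: 100000000000

Burst at position 0, length 1


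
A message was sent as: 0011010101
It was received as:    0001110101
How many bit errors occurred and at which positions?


XOR: 0010100000

2 error(s) at position(s): 2, 4


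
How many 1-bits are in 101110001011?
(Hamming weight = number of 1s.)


Counting 1s in 101110001011

7


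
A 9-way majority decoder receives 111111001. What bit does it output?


Ones: 7 out of 9
Threshold: 5

1 (7/9 voted 1)


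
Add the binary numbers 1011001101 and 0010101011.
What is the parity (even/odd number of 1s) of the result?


1011001101 = 717
0010101011 = 171
Sum = 888 = 1101111000
1s count = 6

even parity (6 ones in 1101111000)


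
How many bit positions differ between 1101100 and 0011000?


XOR: 1110100
Count of 1s: 4

4


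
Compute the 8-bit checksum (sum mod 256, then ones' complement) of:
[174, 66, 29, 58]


Sum = 327 mod 256 = 71
Complement = 184

184


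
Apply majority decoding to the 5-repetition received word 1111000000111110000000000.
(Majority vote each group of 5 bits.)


Groups: 11110, 00000, 11111, 00000, 00000
Majority votes: 10100

10100


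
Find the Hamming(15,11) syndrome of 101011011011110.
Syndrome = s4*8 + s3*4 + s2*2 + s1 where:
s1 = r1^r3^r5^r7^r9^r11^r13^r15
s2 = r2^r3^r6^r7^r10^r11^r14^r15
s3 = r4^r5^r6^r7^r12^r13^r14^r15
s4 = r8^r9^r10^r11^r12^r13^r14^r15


s1=0, s2=0, s3=1, s4=0

Syndrome = 4 (error at position 4)


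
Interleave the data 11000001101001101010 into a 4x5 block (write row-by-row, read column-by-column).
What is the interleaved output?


Matrix:
  11000
  00110
  10011
  01010
Read columns: 10101001010001110010

10101001010001110010


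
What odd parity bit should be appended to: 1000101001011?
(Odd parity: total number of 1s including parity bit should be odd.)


Number of 1s in data: 6
Parity bit: 1

1


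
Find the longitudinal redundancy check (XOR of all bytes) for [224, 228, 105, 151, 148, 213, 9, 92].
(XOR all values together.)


XOR chain: 224 ^ 228 ^ 105 ^ 151 ^ 148 ^ 213 ^ 9 ^ 92 = 238

238


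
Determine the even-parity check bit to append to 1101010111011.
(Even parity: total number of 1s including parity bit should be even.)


Number of 1s in data: 9
Parity bit: 1

1


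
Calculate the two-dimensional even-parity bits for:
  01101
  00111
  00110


Row parities: 110
Column parities: 01100

Row P: 110, Col P: 01100, Corner: 0


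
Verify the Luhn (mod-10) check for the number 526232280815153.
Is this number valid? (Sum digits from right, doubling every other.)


Luhn sum = 49
49 mod 10 = 9

Invalid (Luhn sum mod 10 = 9)


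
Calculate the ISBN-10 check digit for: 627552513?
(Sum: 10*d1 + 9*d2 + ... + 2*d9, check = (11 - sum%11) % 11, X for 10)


Weighted sum: 238
238 mod 11 = 7

Check digit: 4


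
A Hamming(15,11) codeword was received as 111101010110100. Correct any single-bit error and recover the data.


Syndrome = 6: error at position 6

Data: 10000110100 (corrected bit 6)


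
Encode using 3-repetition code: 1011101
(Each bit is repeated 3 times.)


Each bit -> 3 copies

111000111111111000111


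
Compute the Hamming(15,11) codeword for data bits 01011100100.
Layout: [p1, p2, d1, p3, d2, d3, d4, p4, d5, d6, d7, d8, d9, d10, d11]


Parity bits: p1=0, p2=0, p3=1, p4=1

000110111100100


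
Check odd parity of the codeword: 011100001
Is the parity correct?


Number of 1s: 4

No, parity error (4 ones)


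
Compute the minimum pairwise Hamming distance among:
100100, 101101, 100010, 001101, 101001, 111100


Comparing all pairs, minimum distance: 1
Can detect 0 errors, correct 0 errors

1


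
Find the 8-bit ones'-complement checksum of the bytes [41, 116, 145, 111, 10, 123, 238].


Sum = 784 mod 256 = 16
Complement = 239

239


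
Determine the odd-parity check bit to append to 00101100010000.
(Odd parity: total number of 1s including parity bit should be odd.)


Number of 1s in data: 4
Parity bit: 1

1


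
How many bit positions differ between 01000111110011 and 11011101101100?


XOR: 10011010011111
Count of 1s: 9

9


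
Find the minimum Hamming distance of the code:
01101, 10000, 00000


Comparing all pairs, minimum distance: 1
Can detect 0 errors, correct 0 errors

1


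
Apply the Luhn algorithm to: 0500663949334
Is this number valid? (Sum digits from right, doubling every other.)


Luhn sum = 48
48 mod 10 = 8

Invalid (Luhn sum mod 10 = 8)


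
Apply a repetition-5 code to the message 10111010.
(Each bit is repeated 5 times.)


Each bit -> 5 copies

1111100000111111111111111000001111100000


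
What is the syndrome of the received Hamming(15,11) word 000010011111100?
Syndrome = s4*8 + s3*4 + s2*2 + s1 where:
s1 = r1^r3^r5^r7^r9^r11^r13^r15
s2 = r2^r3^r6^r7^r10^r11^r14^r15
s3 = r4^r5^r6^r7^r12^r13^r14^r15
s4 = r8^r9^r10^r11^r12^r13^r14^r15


s1=0, s2=0, s3=1, s4=0

Syndrome = 4 (error at position 4)


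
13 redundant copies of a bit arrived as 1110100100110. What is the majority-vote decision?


Ones: 7 out of 13
Threshold: 7

1 (7/13 voted 1)


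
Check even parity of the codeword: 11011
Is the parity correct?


Number of 1s: 4

Yes, parity is correct (4 ones)


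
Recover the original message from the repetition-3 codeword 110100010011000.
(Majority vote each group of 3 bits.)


Groups: 110, 100, 010, 011, 000
Majority votes: 10010

10010


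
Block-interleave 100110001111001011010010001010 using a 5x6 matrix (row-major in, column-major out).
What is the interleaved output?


Matrix:
  100110
  001111
  001011
  010010
  001010
Read columns: 100000001001101110001111101100

100000001001101110001111101100


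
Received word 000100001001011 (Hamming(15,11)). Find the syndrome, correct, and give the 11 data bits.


Syndrome = 0: no error detected

Data: 00001001011 (no errors)


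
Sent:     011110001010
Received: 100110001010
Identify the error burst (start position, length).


XOR: 111000000000

Burst at position 0, length 3


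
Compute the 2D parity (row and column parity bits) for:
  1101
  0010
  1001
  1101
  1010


Row parities: 11010
Column parities: 0001

Row P: 11010, Col P: 0001, Corner: 1


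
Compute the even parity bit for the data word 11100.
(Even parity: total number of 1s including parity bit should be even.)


Number of 1s in data: 3
Parity bit: 1

1


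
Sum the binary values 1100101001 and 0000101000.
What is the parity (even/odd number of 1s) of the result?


1100101001 = 809
0000101000 = 40
Sum = 849 = 1101010001
1s count = 5

odd parity (5 ones in 1101010001)


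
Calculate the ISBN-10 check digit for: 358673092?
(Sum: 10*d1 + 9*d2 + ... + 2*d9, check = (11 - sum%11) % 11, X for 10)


Weighted sum: 269
269 mod 11 = 5

Check digit: 6


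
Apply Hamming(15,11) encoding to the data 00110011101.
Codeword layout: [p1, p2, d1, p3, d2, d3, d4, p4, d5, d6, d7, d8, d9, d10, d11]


Parity bits: p1=0, p2=0, p3=1, p4=0

000101100011101


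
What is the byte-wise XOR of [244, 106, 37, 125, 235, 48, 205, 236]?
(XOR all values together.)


XOR chain: 244 ^ 106 ^ 37 ^ 125 ^ 235 ^ 48 ^ 205 ^ 236 = 60

60


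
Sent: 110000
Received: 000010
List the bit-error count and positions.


XOR: 110010

3 error(s) at position(s): 0, 1, 4


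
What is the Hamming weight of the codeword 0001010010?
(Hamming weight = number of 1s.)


Counting 1s in 0001010010

3


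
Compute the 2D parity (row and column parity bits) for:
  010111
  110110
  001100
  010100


Row parities: 0000
Column parities: 111001

Row P: 0000, Col P: 111001, Corner: 0


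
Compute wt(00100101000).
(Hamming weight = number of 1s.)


Counting 1s in 00100101000

3


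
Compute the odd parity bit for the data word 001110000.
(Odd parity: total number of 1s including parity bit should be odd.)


Number of 1s in data: 3
Parity bit: 0

0


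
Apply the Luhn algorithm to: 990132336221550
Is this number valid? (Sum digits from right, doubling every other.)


Luhn sum = 56
56 mod 10 = 6

Invalid (Luhn sum mod 10 = 6)


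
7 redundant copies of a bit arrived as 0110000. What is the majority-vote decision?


Ones: 2 out of 7
Threshold: 4

0 (2/7 voted 1)


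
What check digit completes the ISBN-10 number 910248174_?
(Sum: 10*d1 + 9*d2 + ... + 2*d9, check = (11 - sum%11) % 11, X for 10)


Weighted sum: 210
210 mod 11 = 1

Check digit: X


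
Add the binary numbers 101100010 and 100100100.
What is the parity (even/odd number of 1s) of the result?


101100010 = 354
100100100 = 292
Sum = 646 = 1010000110
1s count = 4

even parity (4 ones in 1010000110)


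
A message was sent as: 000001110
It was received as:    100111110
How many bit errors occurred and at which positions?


XOR: 100110000

3 error(s) at position(s): 0, 3, 4


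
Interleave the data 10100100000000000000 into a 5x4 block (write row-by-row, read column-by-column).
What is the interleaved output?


Matrix:
  1010
  0100
  0000
  0000
  0000
Read columns: 10000010001000000000

10000010001000000000


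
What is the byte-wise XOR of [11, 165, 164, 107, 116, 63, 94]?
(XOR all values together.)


XOR chain: 11 ^ 165 ^ 164 ^ 107 ^ 116 ^ 63 ^ 94 = 116

116


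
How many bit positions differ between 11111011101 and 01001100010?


XOR: 10110111111
Count of 1s: 9

9


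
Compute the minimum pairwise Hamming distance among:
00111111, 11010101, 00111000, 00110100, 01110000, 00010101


Comparing all pairs, minimum distance: 2
Can detect 1 errors, correct 0 errors

2


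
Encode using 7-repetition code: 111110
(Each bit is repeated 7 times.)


Each bit -> 7 copies

111111111111111111111111111111111110000000


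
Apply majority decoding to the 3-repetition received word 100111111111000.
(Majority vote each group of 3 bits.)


Groups: 100, 111, 111, 111, 000
Majority votes: 01110

01110


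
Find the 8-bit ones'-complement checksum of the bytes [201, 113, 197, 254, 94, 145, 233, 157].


Sum = 1394 mod 256 = 114
Complement = 141

141


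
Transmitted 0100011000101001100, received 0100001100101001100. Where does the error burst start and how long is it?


XOR: 0000010100000000000

Burst at position 5, length 3


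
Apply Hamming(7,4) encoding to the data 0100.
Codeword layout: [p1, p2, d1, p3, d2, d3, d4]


Parity bits: p1=1, p2=0, p3=1

1001100


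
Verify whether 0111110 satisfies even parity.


Number of 1s: 5

No, parity error (5 ones)


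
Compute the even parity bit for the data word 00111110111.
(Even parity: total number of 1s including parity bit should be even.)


Number of 1s in data: 8
Parity bit: 0

0


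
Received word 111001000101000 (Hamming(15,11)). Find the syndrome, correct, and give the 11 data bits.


Syndrome = 0: no error detected

Data: 10100101000 (no errors)


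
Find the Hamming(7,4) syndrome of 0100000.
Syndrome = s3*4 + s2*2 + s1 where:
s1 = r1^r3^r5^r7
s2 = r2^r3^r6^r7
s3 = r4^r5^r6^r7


s1=0, s2=1, s3=0

Syndrome = 2 (error at position 2)


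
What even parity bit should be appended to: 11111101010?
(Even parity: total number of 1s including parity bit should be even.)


Number of 1s in data: 8
Parity bit: 0

0


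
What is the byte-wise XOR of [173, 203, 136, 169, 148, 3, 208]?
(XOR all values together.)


XOR chain: 173 ^ 203 ^ 136 ^ 169 ^ 148 ^ 3 ^ 208 = 0

0


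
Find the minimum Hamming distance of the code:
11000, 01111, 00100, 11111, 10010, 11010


Comparing all pairs, minimum distance: 1
Can detect 0 errors, correct 0 errors

1


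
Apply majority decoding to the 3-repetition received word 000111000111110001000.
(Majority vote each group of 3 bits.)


Groups: 000, 111, 000, 111, 110, 001, 000
Majority votes: 0101100

0101100


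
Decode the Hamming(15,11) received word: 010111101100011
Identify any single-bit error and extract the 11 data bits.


Syndrome = 0: no error detected

Data: 01111100011 (no errors)


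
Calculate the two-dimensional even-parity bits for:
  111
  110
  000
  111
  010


Row parities: 10011
Column parities: 100

Row P: 10011, Col P: 100, Corner: 1


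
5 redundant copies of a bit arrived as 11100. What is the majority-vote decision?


Ones: 3 out of 5
Threshold: 3

1 (3/5 voted 1)


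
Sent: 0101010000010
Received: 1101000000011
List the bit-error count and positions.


XOR: 1000010000001

3 error(s) at position(s): 0, 5, 12


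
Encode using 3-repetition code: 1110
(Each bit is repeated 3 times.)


Each bit -> 3 copies

111111111000


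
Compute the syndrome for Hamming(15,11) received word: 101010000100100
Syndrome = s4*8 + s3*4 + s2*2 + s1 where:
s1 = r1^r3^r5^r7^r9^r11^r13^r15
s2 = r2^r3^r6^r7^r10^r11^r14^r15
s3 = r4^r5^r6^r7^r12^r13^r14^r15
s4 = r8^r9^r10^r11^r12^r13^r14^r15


s1=0, s2=0, s3=0, s4=0

Syndrome = 0 (no error)


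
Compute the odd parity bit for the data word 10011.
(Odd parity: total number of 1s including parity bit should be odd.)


Number of 1s in data: 3
Parity bit: 0

0


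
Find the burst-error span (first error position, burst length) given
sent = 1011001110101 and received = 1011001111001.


XOR: 0000000001100

Burst at position 9, length 2


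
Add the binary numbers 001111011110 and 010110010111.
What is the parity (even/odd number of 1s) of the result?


001111011110 = 990
010110010111 = 1431
Sum = 2421 = 100101110101
1s count = 7

odd parity (7 ones in 100101110101)


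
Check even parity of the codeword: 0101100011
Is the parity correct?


Number of 1s: 5

No, parity error (5 ones)


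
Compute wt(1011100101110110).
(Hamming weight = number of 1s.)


Counting 1s in 1011100101110110

10


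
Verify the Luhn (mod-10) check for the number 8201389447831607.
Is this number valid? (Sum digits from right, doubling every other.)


Luhn sum = 77
77 mod 10 = 7

Invalid (Luhn sum mod 10 = 7)


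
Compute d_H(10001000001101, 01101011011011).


XOR: 11100011010110
Count of 1s: 8

8


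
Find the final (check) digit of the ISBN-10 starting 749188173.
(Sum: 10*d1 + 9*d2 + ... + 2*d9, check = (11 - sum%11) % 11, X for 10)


Weighted sum: 304
304 mod 11 = 7

Check digit: 4


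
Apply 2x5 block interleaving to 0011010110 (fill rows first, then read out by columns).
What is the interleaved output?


Matrix:
  00110
  10110
Read columns: 0100111100

0100111100


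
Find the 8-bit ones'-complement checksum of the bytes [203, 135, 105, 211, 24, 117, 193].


Sum = 988 mod 256 = 220
Complement = 35

35


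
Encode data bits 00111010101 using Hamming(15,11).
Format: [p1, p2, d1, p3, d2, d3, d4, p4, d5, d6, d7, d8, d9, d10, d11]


Parity bits: p1=1, p2=0, p3=0, p4=0

100001101010101


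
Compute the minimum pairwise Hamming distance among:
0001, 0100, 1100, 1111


Comparing all pairs, minimum distance: 1
Can detect 0 errors, correct 0 errors

1


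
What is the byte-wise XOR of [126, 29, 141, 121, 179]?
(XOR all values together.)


XOR chain: 126 ^ 29 ^ 141 ^ 121 ^ 179 = 36

36


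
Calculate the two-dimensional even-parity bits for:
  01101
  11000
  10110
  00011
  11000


Row parities: 10100
Column parities: 11000

Row P: 10100, Col P: 11000, Corner: 0


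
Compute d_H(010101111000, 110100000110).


XOR: 100001111110
Count of 1s: 7

7


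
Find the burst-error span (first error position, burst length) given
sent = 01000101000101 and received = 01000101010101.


XOR: 00000000010000

Burst at position 9, length 1


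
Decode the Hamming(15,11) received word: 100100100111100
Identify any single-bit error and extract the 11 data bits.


Syndrome = 2: error at position 2

Data: 00010111100 (corrected bit 2)


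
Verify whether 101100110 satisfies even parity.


Number of 1s: 5

No, parity error (5 ones)


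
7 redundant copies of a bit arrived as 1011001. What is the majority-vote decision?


Ones: 4 out of 7
Threshold: 4

1 (4/7 voted 1)


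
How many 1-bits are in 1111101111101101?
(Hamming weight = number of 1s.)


Counting 1s in 1111101111101101

13


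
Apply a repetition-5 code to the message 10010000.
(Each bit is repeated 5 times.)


Each bit -> 5 copies

1111100000000001111100000000000000000000


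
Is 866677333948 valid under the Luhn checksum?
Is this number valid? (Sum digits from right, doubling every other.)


Luhn sum = 74
74 mod 10 = 4

Invalid (Luhn sum mod 10 = 4)


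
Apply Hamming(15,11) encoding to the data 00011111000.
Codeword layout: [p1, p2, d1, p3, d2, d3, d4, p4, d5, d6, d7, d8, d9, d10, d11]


Parity bits: p1=1, p2=1, p3=0, p4=0

110000101111000


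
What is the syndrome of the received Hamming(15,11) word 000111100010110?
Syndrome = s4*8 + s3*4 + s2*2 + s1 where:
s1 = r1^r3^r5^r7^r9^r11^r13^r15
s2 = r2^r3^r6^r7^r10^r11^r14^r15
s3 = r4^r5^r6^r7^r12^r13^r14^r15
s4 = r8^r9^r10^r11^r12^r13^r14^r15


s1=0, s2=0, s3=0, s4=1

Syndrome = 8 (error at position 8)


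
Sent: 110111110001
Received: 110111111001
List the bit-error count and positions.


XOR: 000000001000

1 error(s) at position(s): 8


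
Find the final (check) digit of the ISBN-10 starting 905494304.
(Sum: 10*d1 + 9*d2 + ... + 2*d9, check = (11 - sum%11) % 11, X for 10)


Weighted sum: 252
252 mod 11 = 10

Check digit: 1


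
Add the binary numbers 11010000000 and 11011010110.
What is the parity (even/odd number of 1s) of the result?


11010000000 = 1664
11011010110 = 1750
Sum = 3414 = 110101010110
1s count = 7

odd parity (7 ones in 110101010110)


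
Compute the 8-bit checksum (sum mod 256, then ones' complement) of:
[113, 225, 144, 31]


Sum = 513 mod 256 = 1
Complement = 254

254


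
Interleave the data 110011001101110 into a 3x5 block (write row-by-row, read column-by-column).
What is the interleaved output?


Matrix:
  11001
  10011
  01110
Read columns: 110101001011110

110101001011110


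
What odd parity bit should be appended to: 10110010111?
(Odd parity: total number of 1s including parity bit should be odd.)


Number of 1s in data: 7
Parity bit: 0

0


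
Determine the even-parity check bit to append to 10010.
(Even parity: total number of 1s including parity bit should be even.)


Number of 1s in data: 2
Parity bit: 0

0


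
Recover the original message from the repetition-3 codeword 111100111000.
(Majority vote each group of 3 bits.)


Groups: 111, 100, 111, 000
Majority votes: 1010

1010


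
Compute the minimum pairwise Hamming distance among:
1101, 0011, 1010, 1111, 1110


Comparing all pairs, minimum distance: 1
Can detect 0 errors, correct 0 errors

1


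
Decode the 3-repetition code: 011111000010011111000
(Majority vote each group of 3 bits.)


Groups: 011, 111, 000, 010, 011, 111, 000
Majority votes: 1100110

1100110


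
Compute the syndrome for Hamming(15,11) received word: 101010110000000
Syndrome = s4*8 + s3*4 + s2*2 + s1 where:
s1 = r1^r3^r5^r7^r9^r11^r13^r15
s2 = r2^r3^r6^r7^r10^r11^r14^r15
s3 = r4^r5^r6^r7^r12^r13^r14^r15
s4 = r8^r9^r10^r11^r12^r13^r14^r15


s1=0, s2=0, s3=0, s4=1

Syndrome = 8 (error at position 8)


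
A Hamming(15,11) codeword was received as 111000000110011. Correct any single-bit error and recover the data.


Syndrome = 0: no error detected

Data: 10000110011 (no errors)


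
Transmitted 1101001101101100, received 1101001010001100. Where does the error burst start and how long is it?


XOR: 0000000111100000

Burst at position 7, length 4


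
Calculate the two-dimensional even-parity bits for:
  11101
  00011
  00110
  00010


Row parities: 0001
Column parities: 11010

Row P: 0001, Col P: 11010, Corner: 1


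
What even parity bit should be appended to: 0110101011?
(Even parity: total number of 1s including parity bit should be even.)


Number of 1s in data: 6
Parity bit: 0

0


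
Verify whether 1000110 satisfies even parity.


Number of 1s: 3

No, parity error (3 ones)


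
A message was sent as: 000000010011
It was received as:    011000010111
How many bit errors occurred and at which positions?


XOR: 011000000100

3 error(s) at position(s): 1, 2, 9


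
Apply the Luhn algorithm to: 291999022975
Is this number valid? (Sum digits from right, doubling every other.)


Luhn sum = 67
67 mod 10 = 7

Invalid (Luhn sum mod 10 = 7)


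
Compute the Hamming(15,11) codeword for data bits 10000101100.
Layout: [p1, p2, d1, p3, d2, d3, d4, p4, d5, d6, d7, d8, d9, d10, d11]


Parity bits: p1=0, p2=0, p3=0, p4=1

001000010101100


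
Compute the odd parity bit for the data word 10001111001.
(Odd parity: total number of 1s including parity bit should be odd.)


Number of 1s in data: 6
Parity bit: 1

1


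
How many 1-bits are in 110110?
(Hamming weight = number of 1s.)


Counting 1s in 110110

4


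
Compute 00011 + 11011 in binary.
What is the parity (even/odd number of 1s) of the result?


00011 = 3
11011 = 27
Sum = 30 = 11110
1s count = 4

even parity (4 ones in 11110)


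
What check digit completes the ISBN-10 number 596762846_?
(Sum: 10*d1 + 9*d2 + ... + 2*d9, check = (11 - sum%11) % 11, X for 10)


Weighted sum: 330
330 mod 11 = 0

Check digit: 0


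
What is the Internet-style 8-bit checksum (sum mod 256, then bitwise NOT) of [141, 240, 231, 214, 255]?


Sum = 1081 mod 256 = 57
Complement = 198

198


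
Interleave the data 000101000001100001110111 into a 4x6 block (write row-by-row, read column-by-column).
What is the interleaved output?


Matrix:
  000101
  000001
  100001
  110111
Read columns: 001100010000100100011111

001100010000100100011111


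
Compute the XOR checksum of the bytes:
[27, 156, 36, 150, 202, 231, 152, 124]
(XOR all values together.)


XOR chain: 27 ^ 156 ^ 36 ^ 150 ^ 202 ^ 231 ^ 152 ^ 124 = 252

252


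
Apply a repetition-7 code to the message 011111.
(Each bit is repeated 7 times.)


Each bit -> 7 copies

000000011111111111111111111111111111111111


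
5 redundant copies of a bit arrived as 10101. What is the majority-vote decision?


Ones: 3 out of 5
Threshold: 3

1 (3/5 voted 1)


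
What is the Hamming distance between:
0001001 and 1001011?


XOR: 1000010
Count of 1s: 2

2


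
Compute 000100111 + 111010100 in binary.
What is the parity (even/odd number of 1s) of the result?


000100111 = 39
111010100 = 468
Sum = 507 = 111111011
1s count = 8

even parity (8 ones in 111111011)


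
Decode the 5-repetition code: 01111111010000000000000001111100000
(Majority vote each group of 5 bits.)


Groups: 01111, 11101, 00000, 00000, 00000, 11111, 00000
Majority votes: 1100010

1100010


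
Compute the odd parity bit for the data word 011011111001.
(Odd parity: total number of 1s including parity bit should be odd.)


Number of 1s in data: 8
Parity bit: 1

1


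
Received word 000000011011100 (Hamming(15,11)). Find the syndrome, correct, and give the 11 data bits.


Syndrome = 11: error at position 11

Data: 00001001100 (corrected bit 11)


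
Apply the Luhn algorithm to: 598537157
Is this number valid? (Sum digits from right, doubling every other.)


Luhn sum = 40
40 mod 10 = 0

Valid (Luhn sum mod 10 = 0)


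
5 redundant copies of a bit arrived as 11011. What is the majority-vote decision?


Ones: 4 out of 5
Threshold: 3

1 (4/5 voted 1)


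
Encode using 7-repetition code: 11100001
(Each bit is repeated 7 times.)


Each bit -> 7 copies

11111111111111111111100000000000000000000000000001111111


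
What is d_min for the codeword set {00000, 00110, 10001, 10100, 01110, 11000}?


Comparing all pairs, minimum distance: 1
Can detect 0 errors, correct 0 errors

1


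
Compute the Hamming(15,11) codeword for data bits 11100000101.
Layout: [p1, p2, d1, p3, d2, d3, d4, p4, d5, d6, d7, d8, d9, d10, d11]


Parity bits: p1=0, p2=1, p3=0, p4=0

011011000000101


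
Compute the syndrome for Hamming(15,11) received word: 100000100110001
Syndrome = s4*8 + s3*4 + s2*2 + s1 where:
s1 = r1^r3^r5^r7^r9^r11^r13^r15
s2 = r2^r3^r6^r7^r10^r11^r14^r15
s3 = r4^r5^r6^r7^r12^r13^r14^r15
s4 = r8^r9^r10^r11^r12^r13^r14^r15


s1=0, s2=0, s3=0, s4=1

Syndrome = 8 (error at position 8)


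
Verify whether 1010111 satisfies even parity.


Number of 1s: 5

No, parity error (5 ones)


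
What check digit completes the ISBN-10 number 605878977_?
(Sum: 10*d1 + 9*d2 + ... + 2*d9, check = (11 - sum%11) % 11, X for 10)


Weighted sum: 309
309 mod 11 = 1

Check digit: X


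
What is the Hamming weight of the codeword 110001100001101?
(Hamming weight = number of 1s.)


Counting 1s in 110001100001101

7


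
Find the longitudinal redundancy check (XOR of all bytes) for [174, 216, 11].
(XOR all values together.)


XOR chain: 174 ^ 216 ^ 11 = 125

125


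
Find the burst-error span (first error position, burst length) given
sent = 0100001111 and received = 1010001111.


XOR: 1110000000

Burst at position 0, length 3


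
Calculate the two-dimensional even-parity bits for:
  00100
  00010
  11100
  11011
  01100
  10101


Row parities: 111001
Column parities: 11000

Row P: 111001, Col P: 11000, Corner: 0


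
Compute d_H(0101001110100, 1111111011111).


XOR: 1010110101011
Count of 1s: 8

8


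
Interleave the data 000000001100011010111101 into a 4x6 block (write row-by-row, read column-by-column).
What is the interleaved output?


Matrix:
  000000
  001100
  011010
  111101
Read columns: 000100110111010100100001

000100110111010100100001


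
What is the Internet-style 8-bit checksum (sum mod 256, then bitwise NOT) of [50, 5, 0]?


Sum = 55 mod 256 = 55
Complement = 200

200


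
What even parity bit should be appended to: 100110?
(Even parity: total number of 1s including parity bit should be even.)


Number of 1s in data: 3
Parity bit: 1

1


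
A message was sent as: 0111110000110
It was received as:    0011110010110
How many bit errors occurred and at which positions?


XOR: 0100000010000

2 error(s) at position(s): 1, 8


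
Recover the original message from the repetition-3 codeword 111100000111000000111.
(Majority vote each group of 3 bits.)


Groups: 111, 100, 000, 111, 000, 000, 111
Majority votes: 1001001

1001001


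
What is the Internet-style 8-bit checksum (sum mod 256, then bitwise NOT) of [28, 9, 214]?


Sum = 251 mod 256 = 251
Complement = 4

4


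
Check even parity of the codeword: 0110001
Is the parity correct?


Number of 1s: 3

No, parity error (3 ones)


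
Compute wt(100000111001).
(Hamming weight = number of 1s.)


Counting 1s in 100000111001

5


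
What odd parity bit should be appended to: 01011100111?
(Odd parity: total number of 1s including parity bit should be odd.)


Number of 1s in data: 7
Parity bit: 0

0


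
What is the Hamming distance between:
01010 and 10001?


XOR: 11011
Count of 1s: 4

4


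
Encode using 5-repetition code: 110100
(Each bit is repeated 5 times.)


Each bit -> 5 copies

111111111100000111110000000000


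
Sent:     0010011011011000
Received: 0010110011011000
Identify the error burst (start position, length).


XOR: 0000101000000000

Burst at position 4, length 3


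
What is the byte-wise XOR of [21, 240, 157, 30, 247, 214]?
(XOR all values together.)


XOR chain: 21 ^ 240 ^ 157 ^ 30 ^ 247 ^ 214 = 71

71


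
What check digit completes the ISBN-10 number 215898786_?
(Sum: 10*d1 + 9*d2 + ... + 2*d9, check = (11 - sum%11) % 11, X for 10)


Weighted sum: 283
283 mod 11 = 8

Check digit: 3


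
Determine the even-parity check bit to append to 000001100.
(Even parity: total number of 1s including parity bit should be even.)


Number of 1s in data: 2
Parity bit: 0

0


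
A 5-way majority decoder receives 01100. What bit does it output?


Ones: 2 out of 5
Threshold: 3

0 (2/5 voted 1)


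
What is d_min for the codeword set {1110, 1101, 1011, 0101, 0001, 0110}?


Comparing all pairs, minimum distance: 1
Can detect 0 errors, correct 0 errors

1


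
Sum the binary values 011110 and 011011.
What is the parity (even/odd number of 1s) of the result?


011110 = 30
011011 = 27
Sum = 57 = 111001
1s count = 4

even parity (4 ones in 111001)


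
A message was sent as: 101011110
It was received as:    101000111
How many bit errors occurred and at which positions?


XOR: 000011001

3 error(s) at position(s): 4, 5, 8


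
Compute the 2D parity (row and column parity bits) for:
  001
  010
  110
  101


Row parities: 1100
Column parities: 000

Row P: 1100, Col P: 000, Corner: 0


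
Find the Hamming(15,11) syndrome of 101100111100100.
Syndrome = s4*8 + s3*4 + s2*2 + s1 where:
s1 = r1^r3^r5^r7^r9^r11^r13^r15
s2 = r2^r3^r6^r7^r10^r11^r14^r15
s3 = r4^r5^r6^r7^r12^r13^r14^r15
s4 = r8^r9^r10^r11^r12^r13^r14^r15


s1=1, s2=1, s3=1, s4=0

Syndrome = 7 (error at position 7)


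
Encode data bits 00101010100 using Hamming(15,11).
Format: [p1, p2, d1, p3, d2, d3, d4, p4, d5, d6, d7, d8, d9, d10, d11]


Parity bits: p1=1, p2=0, p3=0, p4=1

100001011010100


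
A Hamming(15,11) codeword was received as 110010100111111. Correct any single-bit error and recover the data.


Syndrome = 0: no error detected

Data: 01010111111 (no errors)


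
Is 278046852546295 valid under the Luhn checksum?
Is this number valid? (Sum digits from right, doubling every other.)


Luhn sum = 57
57 mod 10 = 7

Invalid (Luhn sum mod 10 = 7)


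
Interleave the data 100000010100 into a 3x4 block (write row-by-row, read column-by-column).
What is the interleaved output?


Matrix:
  1000
  0001
  0100
Read columns: 100001000010

100001000010


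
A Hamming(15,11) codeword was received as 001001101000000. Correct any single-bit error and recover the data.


Syndrome = 11: error at position 11

Data: 10111010000 (corrected bit 11)


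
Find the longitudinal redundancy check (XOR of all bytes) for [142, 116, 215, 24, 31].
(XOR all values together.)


XOR chain: 142 ^ 116 ^ 215 ^ 24 ^ 31 = 42

42


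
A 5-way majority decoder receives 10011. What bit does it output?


Ones: 3 out of 5
Threshold: 3

1 (3/5 voted 1)


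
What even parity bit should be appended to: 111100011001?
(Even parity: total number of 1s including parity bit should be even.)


Number of 1s in data: 7
Parity bit: 1

1


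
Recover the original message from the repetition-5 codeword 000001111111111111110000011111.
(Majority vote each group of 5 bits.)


Groups: 00000, 11111, 11111, 11111, 00000, 11111
Majority votes: 011101

011101


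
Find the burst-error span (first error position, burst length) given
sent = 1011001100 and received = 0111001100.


XOR: 1100000000

Burst at position 0, length 2


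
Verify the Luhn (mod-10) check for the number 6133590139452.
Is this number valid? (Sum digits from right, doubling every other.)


Luhn sum = 52
52 mod 10 = 2

Invalid (Luhn sum mod 10 = 2)


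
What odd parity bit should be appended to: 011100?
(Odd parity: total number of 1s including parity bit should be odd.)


Number of 1s in data: 3
Parity bit: 0

0


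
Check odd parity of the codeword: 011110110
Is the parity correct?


Number of 1s: 6

No, parity error (6 ones)


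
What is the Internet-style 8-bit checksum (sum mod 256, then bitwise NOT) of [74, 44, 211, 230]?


Sum = 559 mod 256 = 47
Complement = 208

208


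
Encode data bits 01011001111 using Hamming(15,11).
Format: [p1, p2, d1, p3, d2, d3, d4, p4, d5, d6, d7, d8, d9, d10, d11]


Parity bits: p1=1, p2=1, p3=0, p4=1

110010111001111


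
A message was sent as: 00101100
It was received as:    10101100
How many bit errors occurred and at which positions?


XOR: 10000000

1 error(s) at position(s): 0


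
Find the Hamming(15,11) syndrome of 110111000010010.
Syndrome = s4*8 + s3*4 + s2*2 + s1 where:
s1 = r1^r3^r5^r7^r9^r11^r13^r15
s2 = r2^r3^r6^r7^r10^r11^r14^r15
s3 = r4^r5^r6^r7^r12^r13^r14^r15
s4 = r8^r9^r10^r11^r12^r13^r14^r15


s1=1, s2=0, s3=0, s4=0

Syndrome = 1 (error at position 1)


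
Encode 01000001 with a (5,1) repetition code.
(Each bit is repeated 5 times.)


Each bit -> 5 copies

0000011111000000000000000000000000011111


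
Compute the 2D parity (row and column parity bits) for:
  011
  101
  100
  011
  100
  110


Row parities: 001010
Column parities: 011

Row P: 001010, Col P: 011, Corner: 0
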